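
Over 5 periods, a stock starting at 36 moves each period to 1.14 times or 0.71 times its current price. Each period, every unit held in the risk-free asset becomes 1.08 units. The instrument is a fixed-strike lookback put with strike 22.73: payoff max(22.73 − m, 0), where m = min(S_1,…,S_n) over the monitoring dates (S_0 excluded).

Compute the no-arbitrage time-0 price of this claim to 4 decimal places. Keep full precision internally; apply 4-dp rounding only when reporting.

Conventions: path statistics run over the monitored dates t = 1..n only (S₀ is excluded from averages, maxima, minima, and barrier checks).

price = 0.1833

Set p* = 0.8605 (from d < R < u); the path-dependent value is the discounted p*-expectation over all price paths.
Enumerate all 2^5 = 32 price paths (U = up ×1.14, D = down ×0.71); each path with k up-moves has probability p*^k·(1−p*)^(5−k).
DDDDD: m=6.4952, payoff=16.2348, prob=0.000053
UDDDD: m=10.4290, payoff=12.3010, prob=0.000326
DUDDD: m=10.4290, payoff=12.3010, prob=0.000326
UUDDD: m=16.7451, payoff=5.9849, prob=0.002011
DDUDD: m=10.4290, payoff=12.3010, prob=0.000326
UDUDD: m=16.7451, payoff=5.9849, prob=0.002011
DUUDD: m=16.7451, payoff=5.9849, prob=0.002011
UUUDD: m=26.8865, payoff=0.0000, prob=0.012404
DDDUD: m=10.4290, payoff=12.3010, prob=0.000326
UDDUD: m=16.7451, payoff=5.9849, prob=0.002011
DUDUD: m=16.7451, payoff=5.9849, prob=0.002011
UUDUD: m=26.8865, payoff=0.0000, prob=0.012404
DDUUD: m=16.7451, payoff=5.9849, prob=0.002011
UDUUD: m=26.8865, payoff=0.0000, prob=0.012404
DUUUD: m=25.5600, payoff=0.0000, prob=0.012404
UUUUD: m=41.0400, payoff=0.0000, prob=0.076492
DDDDU: m=9.1482, payoff=13.5818, prob=0.000326
UDDDU: m=14.6887, payoff=8.0413, prob=0.002011
DUDDU: m=14.6887, payoff=8.0413, prob=0.002011
UUDDU: m=23.5846, payoff=0.0000, prob=0.012404
DDUDU: m=14.6887, payoff=8.0413, prob=0.002011
UDUDU: m=23.5846, payoff=0.0000, prob=0.012404
DUUDU: m=23.5846, payoff=0.0000, prob=0.012404
UUUDU: m=37.8683, payoff=0.0000, prob=0.076492
DDDUU: m=12.8848, payoff=9.8452, prob=0.002011
UDDUU: m=20.6883, payoff=2.0417, prob=0.012404
DUDUU: m=20.6883, payoff=2.0417, prob=0.012404
UUDUU: m=33.2178, payoff=0.0000, prob=0.076492
DDUUU: m=18.1476, payoff=4.5824, prob=0.012404
UDUUU: m=29.1384, payoff=0.0000, prob=0.076492
DUUUU: m=25.5600, payoff=0.0000, prob=0.076492
UUUUU: m=41.0400, payoff=0.0000, prob=0.471701
Price = Σ prob·payoff / R^5 = 0.269390 / 1.469328 = 0.1833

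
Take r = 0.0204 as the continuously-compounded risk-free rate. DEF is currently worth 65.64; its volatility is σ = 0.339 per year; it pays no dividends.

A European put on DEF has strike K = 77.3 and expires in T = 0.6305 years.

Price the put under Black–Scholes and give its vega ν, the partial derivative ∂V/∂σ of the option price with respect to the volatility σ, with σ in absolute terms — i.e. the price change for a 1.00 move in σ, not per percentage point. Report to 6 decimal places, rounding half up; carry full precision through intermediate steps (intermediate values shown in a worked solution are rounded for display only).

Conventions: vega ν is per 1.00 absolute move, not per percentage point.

price = 14.085246
ν = 18.997121

σ√T = 0.339·√0.6305 = 0.269180
d₁ = (ln(S/K) + (r+σ²/2)T) / (σ√T) = (ln(65.64/77.3) + (0.0204+0.339²/2)·0.6305) / 0.269180 = (-0.163509 + 0.049091) / 0.269180 = -0.425061
d₂ = d₁ − σ√T = -0.425061 − 0.269180 = -0.694240
e^{−rT} = 0.987220
N(−d₁) = 0.664604,  N(−d₂) = 0.756234
Put price V = K·e^{−rT}·N(−d₂) − S·N(−d₁) = 57.709834 − 43.624588 = 14.085246
φ(d₁) = (1/√(2π))·e^{−d₁²/2} = 0.364482
ν = S·φ(d₁)·√T = 18.997121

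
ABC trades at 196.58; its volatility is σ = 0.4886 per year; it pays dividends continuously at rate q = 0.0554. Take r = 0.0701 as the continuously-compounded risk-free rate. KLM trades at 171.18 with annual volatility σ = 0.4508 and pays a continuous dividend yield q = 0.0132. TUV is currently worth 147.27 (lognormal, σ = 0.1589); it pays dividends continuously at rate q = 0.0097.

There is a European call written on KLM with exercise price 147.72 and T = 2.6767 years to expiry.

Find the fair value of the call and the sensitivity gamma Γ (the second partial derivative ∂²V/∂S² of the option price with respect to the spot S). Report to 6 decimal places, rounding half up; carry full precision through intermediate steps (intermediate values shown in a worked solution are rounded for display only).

price = 65.968996
Γ = 0.002259

σ√T = 0.4508·√2.6767 = 0.737537
d₁ = (ln(S/K) + (r−q+σ²/2)T) / (σ√T) = (ln(171.18/147.72) + (0.0701−0.0132+0.4508²/2)·2.6767) / 0.737537 = (0.147397 + 0.424285) / 0.737537 = 0.775123
d₂ = d₁ − σ√T = 0.775123 − 0.737537 = 0.037586
e^{−rT} = 0.828916
e^{−qT} = 0.965284
N(d₁) = 0.780866,  N(d₂) = 0.514991
Call price V = S·e^{−qT}·N(d₁) − K·e^{−rT}·N(d₂) = 129.028334 − 63.059338 = 65.968996
φ(d₁) = (1/√(2π))·e^{−d₁²/2} = 0.295423
Γ = e^{−qT}·φ(d₁) / (S·σ·√T) = 0.002259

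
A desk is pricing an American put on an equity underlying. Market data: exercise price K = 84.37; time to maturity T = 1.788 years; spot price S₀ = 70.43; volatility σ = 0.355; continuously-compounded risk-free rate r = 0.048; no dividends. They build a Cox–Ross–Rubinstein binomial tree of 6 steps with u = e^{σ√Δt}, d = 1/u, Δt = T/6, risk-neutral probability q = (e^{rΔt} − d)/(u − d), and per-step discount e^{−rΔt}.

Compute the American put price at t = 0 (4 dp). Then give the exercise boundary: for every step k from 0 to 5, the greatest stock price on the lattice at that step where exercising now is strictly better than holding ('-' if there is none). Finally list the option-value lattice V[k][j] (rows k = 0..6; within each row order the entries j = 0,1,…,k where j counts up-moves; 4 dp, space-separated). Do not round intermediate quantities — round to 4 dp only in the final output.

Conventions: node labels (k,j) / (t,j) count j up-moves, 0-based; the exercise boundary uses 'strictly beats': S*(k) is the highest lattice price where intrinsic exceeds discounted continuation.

Δt=0.29800  u=1.21384  d=0.82383  q=0.48864  discount=0.98580
step 6 (expiry): payoffs max(K−S,0) = 62.3519 51.9281 36.5696 13.9400 0.0000 0.0000 0.0000
step 5: (k=5,j=0): S=26.7266, K−S=57.6434, hold=56.4452 ⇒ V=57.6434 exercise | (k=5,j=1): S=39.3794, K−S=44.9906, hold=43.7924 ⇒ V=44.9906 exercise | (k=5,j=2): S=58.0223, K−S=26.3477, hold=25.1495 ⇒ V=26.3477 exercise | (k=5,j=3): S=85.4910, K−S=0.0000, hold=7.0271 ⇒ V=7.0271 continue | (k=5,j=4): S=125.9640, K−S=0.0000, hold=0.0000 ⇒ V=0.0000 continue | (k=5,j=5): S=185.5976, K−S=0.0000, hold=0.0000 ⇒ V=0.0000 continue  boundary S*=58.0223
step 4: (k=4,j=0): S=32.4419, K−S=51.9281, hold=50.7299 ⇒ V=51.9281 exercise | (k=4,j=1): S=47.8004, K−S=36.5696, hold=35.3713 ⇒ V=36.5696 exercise | (k=4,j=2): S=70.4300, K−S=13.9400, hold=16.6667 ⇒ V=16.6667 continue | (k=4,j=3): S=103.7728, K−S=0.0000, hold=3.5423 ⇒ V=3.5423 continue | (k=4,j=4): S=152.9007, K−S=0.0000, hold=0.0000 ⇒ V=0.0000 continue  boundary S*=47.8004
step 3: (k=3,j=0): S=39.3794, K−S=44.9906, hold=43.7924 ⇒ V=44.9906 exercise | (k=3,j=1): S=58.0223, K−S=26.3477, hold=26.4630 ⇒ V=26.4630 continue | (k=3,j=2): S=85.4910, K−S=0.0000, hold=10.1080 ⇒ V=10.1080 continue | (k=3,j=3): S=125.9640, K−S=0.0000, hold=1.7857 ⇒ V=1.7857 continue  boundary S*=39.3794
step 2: (k=2,j=0): S=47.8004, K−S=36.5696, hold=35.4268 ⇒ V=36.5696 exercise | (k=2,j=1): S=70.4300, K−S=13.9400, hold=18.2089 ⇒ V=18.2089 continue | (k=2,j=2): S=103.7728, K−S=0.0000, hold=5.9555 ⇒ V=5.9555 continue  boundary S*=47.8004
step 1: (k=1,j=0): S=58.0223, K−S=26.3477, hold=27.2058 ⇒ V=27.2058 continue | (k=1,j=1): S=85.4910, K−S=0.0000, hold=12.0478 ⇒ V=12.0478 continue  boundary S*=-
step 0: (k=0,j=0): S=70.4300, K−S=13.9400, hold=19.5178 ⇒ V=19.5178 continue  boundary S*=-

price = 19.5178
boundary = - - 47.8004 39.3794 47.8004 58.0223
tree:
19.5178
27.2058 12.0478
36.5696 18.2089 5.9555
44.9906 26.4630 10.1080 1.7857
51.9281 36.5696 16.6667 3.5423 0.0000
57.6434 44.9906 26.3477 7.0271 0.0000 0.0000
62.3519 51.9281 36.5696 13.9400 0.0000 0.0000 0.0000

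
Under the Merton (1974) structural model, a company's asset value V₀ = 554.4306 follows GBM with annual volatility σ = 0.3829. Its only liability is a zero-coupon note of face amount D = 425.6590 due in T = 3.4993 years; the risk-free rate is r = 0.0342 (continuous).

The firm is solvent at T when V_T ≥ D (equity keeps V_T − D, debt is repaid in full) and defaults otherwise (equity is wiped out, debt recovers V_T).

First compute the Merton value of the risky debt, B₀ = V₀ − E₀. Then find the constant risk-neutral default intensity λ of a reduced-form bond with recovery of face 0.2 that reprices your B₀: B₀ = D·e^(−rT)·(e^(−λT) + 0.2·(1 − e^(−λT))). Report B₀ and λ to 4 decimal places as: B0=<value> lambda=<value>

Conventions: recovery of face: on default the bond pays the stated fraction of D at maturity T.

B0=318.3967 lambda=0.0624

Apply the equity-as-call identities (strike 425.6590, horizon 3.4993 years):
d₁ = [ln(V₀/D) + (r + σ²/2)T] / (σ√T)
   = [ln(554.4306/425.6590) + (0.0342 + 0.5·0.3829²)·3.4993] / (0.3829·√3.4993)
   = [0.264303 + 0.376196] / 0.716269 = 0.894217
d₂ = d₁ − σ√T = 0.894217 − 0.716269 = 0.177948
N(d₁) = 0.814397,  N(d₂) = 0.570618,  e^(−rT) = 0.887208
E₀ = V₀·N(d₁) − D·e^(−rT)·N(d₂)
   = 554.4306·0.814397 − 425.6590·0.887208·0.570618 = 236.033853
B₀ = V₀ − E₀ = 554.4306 − 236.033853 = 318.396747
e^(−λT) = (B₀·e^(rT)/D − 0.2)/(1 − 0.2) = (318.3967·1.127132/425.6590 − 0.2)/0.8 = 0.80388058
λ = −ln(0.80388058)/3.4993 = 0.062385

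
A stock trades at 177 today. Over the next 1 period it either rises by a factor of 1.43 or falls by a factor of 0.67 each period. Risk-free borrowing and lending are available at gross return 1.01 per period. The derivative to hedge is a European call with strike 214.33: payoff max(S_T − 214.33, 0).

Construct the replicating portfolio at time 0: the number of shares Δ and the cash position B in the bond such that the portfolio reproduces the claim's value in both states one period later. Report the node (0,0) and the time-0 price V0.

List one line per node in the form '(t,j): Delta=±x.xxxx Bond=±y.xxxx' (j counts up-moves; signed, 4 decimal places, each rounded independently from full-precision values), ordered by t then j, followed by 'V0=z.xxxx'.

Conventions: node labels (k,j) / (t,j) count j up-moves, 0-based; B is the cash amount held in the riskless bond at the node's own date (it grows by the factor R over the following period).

(0,0): Delta=0.2883 Bond=-33.8491
V0=17.1772

The replicating-portfolio and risk-neutral prices coincide; use p* = (1.01−0.67)/(1.43−0.67) = 0.4474 for the latter.
Terminal payoffs: V(1,0)=0.0000, V(1,1)=38.7800
(0,0): S=177.0000. Δ = (V_up−V_dn)/(S_up−S_dn) = (38.7800−0.0000)/(253.1100−118.5900) = 0.2883. V = [p*·38.7800 + (1−p*)·0.0000]/1.01 = 17.1772. B = V − Δ·S = -33.8491.
Verification: the root portfolio costs Δ(0,0)·S0 + B(0,0) = 17.1772, matching V0.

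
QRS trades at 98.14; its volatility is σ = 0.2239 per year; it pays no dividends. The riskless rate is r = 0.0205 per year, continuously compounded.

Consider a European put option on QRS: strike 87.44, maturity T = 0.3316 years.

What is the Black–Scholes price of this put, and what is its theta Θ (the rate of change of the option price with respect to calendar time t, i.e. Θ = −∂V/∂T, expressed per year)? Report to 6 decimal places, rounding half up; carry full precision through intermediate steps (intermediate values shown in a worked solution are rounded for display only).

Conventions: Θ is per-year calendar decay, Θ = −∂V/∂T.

price = 1.092273
Θ = -4.223140

σ√T = 0.2239·√0.3316 = 0.128932
d₁ = (ln(S/K) + (r+σ²/2)T) / (σ√T) = (ln(98.14/87.44) + (0.0205+0.2239²/2)·0.3316) / 0.128932 = (0.115442 + 0.015110) / 0.128932 = 1.012561
d₂ = d₁ − σ√T = 1.012561 − 0.128932 = 0.883629
e^{−rT} = 0.993225
N(−d₁) = 0.155635,  N(−d₂) = 0.188448
Put price V = K·e^{−rT}·N(−d₂) − S·N(−d₁) = 16.366280 − 15.274007 = 1.092273
φ(d₁) = (1/√(2π))·e^{−d₁²/2} = 0.238931
Θ = −S·φ(d₁)·σ/(2√T) + r·K·e^{−rT}·N(−d₂) = −4.558649 + 0.335509 = -4.223140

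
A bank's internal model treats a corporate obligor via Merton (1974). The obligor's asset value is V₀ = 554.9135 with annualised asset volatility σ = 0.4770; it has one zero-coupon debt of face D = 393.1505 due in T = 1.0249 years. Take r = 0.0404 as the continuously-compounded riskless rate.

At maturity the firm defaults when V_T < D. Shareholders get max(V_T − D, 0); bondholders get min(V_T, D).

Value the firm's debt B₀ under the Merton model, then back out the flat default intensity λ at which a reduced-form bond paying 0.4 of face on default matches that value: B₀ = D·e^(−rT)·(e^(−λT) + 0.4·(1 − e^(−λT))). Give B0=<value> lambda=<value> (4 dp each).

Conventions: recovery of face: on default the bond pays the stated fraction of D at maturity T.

B0=351.0703 lambda=0.1197

Work the structural quantities from V₀ = 554.9135 against face 393.1505:
d₁ = [ln(V₀/D) + (r + σ²/2)T] / (σ√T)
   = [ln(554.9135/393.1505) + (0.0404 + 0.5·0.4770²)·1.0249] / (0.4770·√1.0249)
   = [0.344620 + 0.158003] / 0.482902 = 1.040838
d₂ = d₁ − σ√T = 1.040838 − 0.482902 = 0.557936
N(d₁) = 0.851025,  N(d₂) = 0.711556,  e^(−rT) = 0.959440
E₀ = V₀·N(d₁) − D·e^(−rT)·N(d₂)
   = 554.9135·0.851025 − 393.1505·0.959440·0.711556 = 203.843220
B₀ = V₀ − E₀ = 554.9135 − 203.843220 = 351.070280
e^(−λT) = (B₀·e^(rT)/D − 0.4)/(1 − 0.4) = (351.0703·1.042275/393.1505 − 0.4)/0.6 = 0.88452830
λ = −ln(0.88452830)/1.0249 = 0.119720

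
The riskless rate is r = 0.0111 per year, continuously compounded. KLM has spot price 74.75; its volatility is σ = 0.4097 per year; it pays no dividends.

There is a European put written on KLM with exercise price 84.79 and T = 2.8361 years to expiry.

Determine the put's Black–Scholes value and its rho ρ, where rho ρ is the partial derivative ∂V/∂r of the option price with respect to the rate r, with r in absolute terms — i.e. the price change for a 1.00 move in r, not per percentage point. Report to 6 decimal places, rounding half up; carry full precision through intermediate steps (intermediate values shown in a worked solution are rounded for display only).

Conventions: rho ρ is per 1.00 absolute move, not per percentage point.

price = 25.071447
ρ = -159.642941

σ√T = 0.4097·√2.8361 = 0.689964
d₁ = (ln(S/K) + (r+σ²/2)T) / (σ√T) = (ln(74.75/84.79) + (0.0111+0.4097²/2)·2.8361) / 0.689964 = (-0.126028 + 0.269506) / 0.689964 = 0.207950
d₂ = d₁ − σ√T = 0.207950 − 0.689964 = -0.482015
e^{−rT} = 0.969010
N(−d₁) = 0.417634,  N(−d₂) = 0.685102
Put price V = K·e^{−rT}·N(−d₂) − S·N(−d₁) = 56.289602 − 31.218155 = 25.071447
ρ = −K·T·e^{−rT}·N(−d₂) = -159.642941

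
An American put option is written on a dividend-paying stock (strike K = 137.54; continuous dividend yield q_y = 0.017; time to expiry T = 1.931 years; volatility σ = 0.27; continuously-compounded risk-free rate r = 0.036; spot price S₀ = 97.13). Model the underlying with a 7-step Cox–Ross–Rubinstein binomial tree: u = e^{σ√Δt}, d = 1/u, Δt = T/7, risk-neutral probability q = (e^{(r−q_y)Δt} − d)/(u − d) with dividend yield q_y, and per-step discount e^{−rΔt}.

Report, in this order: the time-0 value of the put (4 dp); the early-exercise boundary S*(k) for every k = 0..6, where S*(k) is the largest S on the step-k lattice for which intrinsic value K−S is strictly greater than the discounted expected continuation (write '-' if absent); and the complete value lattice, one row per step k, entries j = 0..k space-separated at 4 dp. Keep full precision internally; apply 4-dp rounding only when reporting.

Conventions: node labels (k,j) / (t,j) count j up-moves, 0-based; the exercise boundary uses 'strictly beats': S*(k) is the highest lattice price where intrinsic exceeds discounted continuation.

price = 41.8074
boundary = - 84.2881 73.1441 84.2881 97.1300 84.2881 97.1300
tree:
41.8074
53.2519 30.4247
64.3959 41.0377 19.6964
74.0666 53.2519 28.8154 10.3452
82.4586 64.3959 40.4100 17.0037 3.4339
89.7411 74.0666 53.2519 26.9524 6.7091 0.0000
96.0608 82.4586 64.3959 40.4100 13.1085 0.0000 0.0000
101.5449 89.7411 74.0666 53.2519 25.6115 0.0000 0.0000 0.0000

Δt=0.27586, u=1.15236, d=0.86779, q=0.48307, disc=e^(-rΔt)=0.99012
k=7 terminal: V=max(K-S,0) → 101.5449 89.7411 74.0666 53.2519 25.6115 0.0000 0.0000 0.0000
k=6: j=0 S=41.4792 intr=96.0608 cont=94.8957 V=96.0608[EX]; j=1 S=55.0814 intr=82.4586 cont=81.3572 V=82.4586[EX]; j=2 S=73.1441 intr=64.3959 cont=63.3790 V=64.3959[EX]; j=3 S=97.1300 intr=40.4100 cont=39.5053 V=40.4100[EX]; j=4 S=128.9816 intr=8.5584 cont=13.1085 V=13.1085[hold]; j=5 S=171.2782 intr=0.0000 cont=0.0000 V=0.0000[hold]; j=6 S=227.4450 intr=0.0000 cont=0.0000 V=0.0000[hold]  S*(6)=97.1300
k=5: j=0 S=47.7989 intr=89.7411 cont=88.6056 V=89.7411[EX]; j=1 S=63.4734 intr=74.0666 cont=73.0044 V=74.0666[EX]; j=2 S=84.2881 intr=53.2519 cont=52.2871 V=53.2519[EX]; j=3 S=111.9285 intr=25.6115 cont=26.9524 V=26.9524[hold]; j=4 S=148.6329 intr=0.0000 cont=6.7091 V=6.7091[hold]; j=5 S=197.3737 intr=0.0000 cont=0.0000 V=0.0000[hold]  S*(5)=84.2881
k=4: j=0 S=55.0814 intr=82.4586 cont=81.3572 V=82.4586[EX]; j=1 S=73.1441 intr=64.3959 cont=63.3790 V=64.3959[EX]; j=2 S=97.1300 intr=40.4100 cont=40.1466 V=40.4100[EX]; j=3 S=128.9816 intr=8.5584 cont=17.0037 V=17.0037[hold]; j=4 S=171.2782 intr=0.0000 cont=3.4339 V=3.4339[hold]  S*(4)=97.1300
k=3: j=0 S=63.4734 intr=74.0666 cont=73.0044 V=74.0666[EX]; j=1 S=84.2881 intr=53.2519 cont=52.2871 V=53.2519[EX]; j=2 S=111.9285 intr=25.6115 cont=28.8154 V=28.8154[hold]; j=3 S=148.6329 intr=0.0000 cont=10.3452 V=10.3452[hold]  S*(3)=84.2881
k=2: j=0 S=73.1441 intr=64.3959 cont=63.3790 V=64.3959[EX]; j=1 S=97.1300 intr=40.4100 cont=41.0377 V=41.0377[hold]; j=2 S=128.9816 intr=8.5584 cont=19.6964 V=19.6964[hold]  S*(2)=73.1441
k=1: j=0 S=84.2881 intr=53.2519 cont=52.5874 V=53.2519[EX]; j=1 S=111.9285 intr=25.6115 cont=30.4247 V=30.4247[hold]  S*(1)=84.2881
k=0: j=0 S=97.1300 intr=40.4100 cont=41.8074 V=41.8074[hold]  S*(0)=-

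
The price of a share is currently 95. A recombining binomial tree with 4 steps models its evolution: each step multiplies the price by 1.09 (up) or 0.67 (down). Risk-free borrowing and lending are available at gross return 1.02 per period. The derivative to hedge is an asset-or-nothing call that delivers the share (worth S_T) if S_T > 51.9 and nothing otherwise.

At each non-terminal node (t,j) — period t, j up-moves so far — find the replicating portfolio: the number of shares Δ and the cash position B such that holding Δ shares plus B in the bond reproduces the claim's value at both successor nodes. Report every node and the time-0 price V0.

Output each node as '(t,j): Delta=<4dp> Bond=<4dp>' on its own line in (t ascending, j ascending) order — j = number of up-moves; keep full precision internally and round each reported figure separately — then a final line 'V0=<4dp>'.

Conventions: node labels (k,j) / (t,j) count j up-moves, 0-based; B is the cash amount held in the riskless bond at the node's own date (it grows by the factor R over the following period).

(0,0): Delta=1.3822 Bond=-42.1804
(1,0): Delta=2.0581 Bond=-86.0479
(1,1): Delta=1.2991 Bond=-34.4192
(2,0): Delta=0.0000 Bond=0.0000
(2,1): Delta=2.3111 Bond=-105.3227
(2,2): Delta=1.1746 Bond=-21.0645
(3,0): Delta=0.0000 Bond=0.0000
(3,1): Delta=0.0000 Bond=0.0000
(3,2): Delta=2.5952 Bond=-128.9149
(3,3): Delta=1.0000 Bond=0.0000
V0=89.1247

Arbitrage-free pricing uses the up-move probability p* = (R−d)/(u−d) = 0.8333, discounting each step at R = 1.02.
At maturity the claim pays: V(4,0)=0.0000, V(4,1)=0.0000, V(4,2)=0.0000, V(4,3)=82.4286, V(4,4)=134.1003
(3,0): S=28.5725. Δ = (V_up−V_dn)/(S_up−S_dn) = (0.0000−0.0000)/(31.1440−19.1436) = 0.0000. V = [p*·0.0000 + (1−p*)·0.0000]/1.02 = 0.0000. B = V − Δ·S = 0.0000.
(3,1): S=46.4836. Δ = (V_up−V_dn)/(S_up−S_dn) = (0.0000−0.0000)/(50.6671−31.1440) = 0.0000. V = [p*·0.0000 + (1−p*)·0.0000]/1.02 = 0.0000. B = V − Δ·S = 0.0000.
(3,2): S=75.6226. Δ = (V_up−V_dn)/(S_up−S_dn) = (82.4286−0.0000)/(82.4286−50.6671) = 2.5952. V = [p*·82.4286 + (1−p*)·0.0000]/1.02 = 67.3436. B = V − Δ·S = -128.9149.
(3,3): S=123.0278. Δ = (V_up−V_dn)/(S_up−S_dn) = (134.1003−82.4286)/(134.1003−82.4286) = 1.0000. V = [p*·134.1003 + (1−p*)·82.4286]/1.02 = 123.0278. B = V − Δ·S = 0.0000.
(2,0): S=42.6455. Δ = (V_up−V_dn)/(S_up−S_dn) = (0.0000−0.0000)/(46.4836−28.5725) = 0.0000. V = [p*·0.0000 + (1−p*)·0.0000]/1.02 = 0.0000. B = V − Δ·S = 0.0000.
(2,1): S=69.3785. Δ = (V_up−V_dn)/(S_up−S_dn) = (67.3436−0.0000)/(75.6226−46.4836) = 2.3111. V = [p*·67.3436 + (1−p*)·0.0000]/1.02 = 55.0193. B = V − Δ·S = -105.3227.
(2,2): S=112.8695. Δ = (V_up−V_dn)/(S_up−S_dn) = (123.0278−67.3436)/(123.0278−75.6226) = 1.1746. V = [p*·123.0278 + (1−p*)·67.3436]/1.02 = 111.5167. B = V − Δ·S = -21.0645.
(1,0): S=63.6500. Δ = (V_up−V_dn)/(S_up−S_dn) = (55.0193−0.0000)/(69.3785−42.6455) = 2.0581. V = [p*·55.0193 + (1−p*)·0.0000]/1.02 = 44.9504. B = V − Δ·S = -86.0479.
(1,1): S=103.5500. Δ = (V_up−V_dn)/(S_up−S_dn) = (111.5167−55.0193)/(112.8695−69.3785) = 1.2991. V = [p*·111.5167 + (1−p*)·55.0193]/1.02 = 100.0985. B = V − Δ·S = -34.4192.
(0,0): S=95.0000. Δ = (V_up−V_dn)/(S_up−S_dn) = (100.0985−44.9504)/(103.5500−63.6500) = 1.3822. V = [p*·100.0985 + (1−p*)·44.9504]/1.02 = 89.1247. B = V − Δ·S = -42.1804.
As a check, the time-0 holding Δ(0,0)·S0 + B(0,0) comes to 89.1247 — exactly V0.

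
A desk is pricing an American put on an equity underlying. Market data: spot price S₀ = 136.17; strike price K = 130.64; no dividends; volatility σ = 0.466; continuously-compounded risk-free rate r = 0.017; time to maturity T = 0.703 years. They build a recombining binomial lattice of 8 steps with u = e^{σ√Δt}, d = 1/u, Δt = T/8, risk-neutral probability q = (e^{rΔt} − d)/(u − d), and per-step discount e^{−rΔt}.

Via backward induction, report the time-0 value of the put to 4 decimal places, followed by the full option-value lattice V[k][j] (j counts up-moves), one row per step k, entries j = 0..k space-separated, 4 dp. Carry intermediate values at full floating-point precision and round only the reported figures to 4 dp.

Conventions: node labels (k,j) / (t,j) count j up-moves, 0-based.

Δt=0.08787, u=1.14814, d=0.87098, q=0.47091, disc=e^(-rΔt)=0.99851
k=8 terminal: V=max(K-S,0) → 85.5443 71.1942 52.2775 27.3413 0.0000 0.0000 0.0000 0.0000 0.0000
k=7: j=0 S=51.7760 intr=78.8640 cont=78.6690 V=78.8640[EX]; j=1 S=68.2519 intr=62.3881 cont=62.1931 V=62.3881[EX]; j=2 S=89.9708 intr=40.6692 cont=40.4742 V=40.6692[EX]; j=3 S=118.6009 intr=12.0391 cont=14.4443 V=14.4443[hold]; j=4 S=156.3417 intr=0.0000 cont=0.0000 V=0.0000[hold]; j=5 S=206.0921 intr=0.0000 cont=0.0000 V=0.0000[hold]; j=6 S=271.6740 intr=0.0000 cont=0.0000 V=0.0000[hold]; j=7 S=358.1250 intr=0.0000 cont=0.0000 V=0.0000[hold]
k=6: j=0 S=59.4458 intr=71.1942 cont=70.9991 V=71.1942[EX]; j=1 S=78.3625 intr=52.2775 cont=52.0825 V=52.2775[EX]; j=2 S=103.2987 intr=27.3413 cont=28.2773 V=28.2773[hold]; j=3 S=136.1700 intr=0.0000 cont=7.6309 V=7.6309[hold]; j=4 S=179.5015 intr=0.0000 cont=0.0000 V=0.0000[hold]; j=5 S=236.6218 intr=0.0000 cont=0.0000 V=0.0000[hold]; j=6 S=311.9187 intr=0.0000 cont=0.0000 V=0.0000[hold]
k=5: j=0 S=68.2519 intr=62.3881 cont=62.1931 V=62.3881[EX]; j=1 S=89.9708 intr=40.6692 cont=40.9143 V=40.9143[hold]; j=2 S=118.6009 intr=12.0391 cont=18.5269 V=18.5269[hold]; j=3 S=156.3417 intr=0.0000 cont=4.0314 V=4.0314[hold]; j=4 S=206.0921 intr=0.0000 cont=0.0000 V=0.0000[hold]; j=5 S=271.6740 intr=0.0000 cont=0.0000 V=0.0000[hold]
k=4: j=0 S=78.3625 intr=52.2775 cont=52.1978 V=52.2775[EX]; j=1 S=103.2987 intr=27.3413 cont=30.3264 V=30.3264[hold]; j=2 S=136.1700 intr=0.0000 cont=11.6833 V=11.6833[hold]; j=3 S=179.5015 intr=0.0000 cont=2.1298 V=2.1298[hold]; j=4 S=236.6218 intr=0.0000 cont=0.0000 V=0.0000[hold]
k=3: j=0 S=89.9708 intr=40.6692 cont=41.8778 V=41.8778[hold]; j=1 S=118.6009 intr=12.0391 cont=21.5150 V=21.5150[hold]; j=2 S=156.3417 intr=0.0000 cont=7.1737 V=7.1737[hold]; j=3 S=206.0921 intr=0.0000 cont=1.1251 V=1.1251[hold]
k=2: j=0 S=103.2987 intr=27.3413 cont=32.2405 V=32.2405[hold]; j=1 S=136.1700 intr=0.0000 cont=14.7394 V=14.7394[hold]; j=2 S=179.5015 intr=0.0000 cont=4.3189 V=4.3189[hold]
k=1: j=0 S=118.6009 intr=12.0391 cont=23.9632 V=23.9632[hold]; j=1 S=156.3417 intr=0.0000 cont=9.8176 V=9.8176[hold]
k=0: j=0 S=136.1700 intr=0.0000 cont=17.2760 V=17.2760[hold]

price = 17.2760
tree:
17.2760
23.9632 9.8176
32.2405 14.7394 4.3189
41.8778 21.5150 7.1737 1.1251
52.2775 30.3264 11.6833 2.1298 0.0000
62.3881 40.9143 18.5269 4.0314 0.0000 0.0000
71.1942 52.2775 28.2773 7.6309 0.0000 0.0000 0.0000
78.8640 62.3881 40.6692 14.4443 0.0000 0.0000 0.0000 0.0000
85.5443 71.1942 52.2775 27.3413 0.0000 0.0000 0.0000 0.0000 0.0000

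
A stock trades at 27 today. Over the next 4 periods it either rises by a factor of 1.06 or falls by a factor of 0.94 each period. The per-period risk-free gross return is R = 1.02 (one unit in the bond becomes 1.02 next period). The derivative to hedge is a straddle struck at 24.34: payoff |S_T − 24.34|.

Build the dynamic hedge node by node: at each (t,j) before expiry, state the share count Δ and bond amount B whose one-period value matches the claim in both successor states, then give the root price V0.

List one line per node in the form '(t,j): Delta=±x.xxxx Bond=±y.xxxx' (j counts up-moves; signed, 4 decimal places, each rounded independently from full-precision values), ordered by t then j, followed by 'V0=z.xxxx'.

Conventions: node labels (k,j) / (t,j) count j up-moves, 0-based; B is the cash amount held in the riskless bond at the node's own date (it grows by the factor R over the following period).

Risk-neutral probability p* = (R−d)/(u−d) = (1.02−0.94)/(1.06−0.94) = 0.6667.
Payoffs at expiry: V(4,0)=3.2598, V(4,1)=0.5687, V(4,2)=2.4659, V(4,3)=5.8880, V(4,4)=9.7469
(3,0): S=22.4258. Δ = (V_up−V_dn)/(S_up−S_dn) = (0.5687−3.2598)/(23.7713−21.0802) = -1.0000. V = [p*·0.5687 + (1−p*)·3.2598]/1.02 = 1.4370. B = V − Δ·S = 23.8627.
(3,1): S=25.2886. Δ = (V_up−V_dn)/(S_up−S_dn) = (2.4659−0.5687)/(26.8059−23.7713) = 0.6252. V = [p*·2.4659 + (1−p*)·0.5687]/1.02 = 1.7976. B = V − Δ·S = -14.0130.
(3,2): S=28.5170. Δ = (V_up−V_dn)/(S_up−S_dn) = (5.8880−2.4659)/(30.2280−26.8059) = 1.0000. V = [p*·5.8880 + (1−p*)·2.4659]/1.02 = 4.6542. B = V − Δ·S = -23.8627.
(3,3): S=32.1574. Δ = (V_up−V_dn)/(S_up−S_dn) = (9.7469−5.8880)/(34.0869−30.2280) = 1.0000. V = [p*·9.7469 + (1−p*)·5.8880]/1.02 = 8.2947. B = V − Δ·S = -23.8627.
(2,0): S=23.8572. Δ = (V_up−V_dn)/(S_up−S_dn) = (1.7976−1.4370)/(25.2886−22.4258) = 0.1260. V = [p*·1.7976 + (1−p*)·1.4370]/1.02 = 1.6445. B = V − Δ·S = -1.3605.
(2,1): S=26.9028. Δ = (V_up−V_dn)/(S_up−S_dn) = (4.6542−1.7976)/(28.5170−25.2886) = 0.8849. V = [p*·4.6542 + (1−p*)·1.7976]/1.02 = 3.6294. B = V − Δ·S = -20.1760.
(2,2): S=30.3372. Δ = (V_up−V_dn)/(S_up−S_dn) = (8.2947−4.6542)/(32.1574−28.5170) = 1.0000. V = [p*·8.2947 + (1−p*)·4.6542]/1.02 = 6.9424. B = V − Δ·S = -23.3948.
(1,0): S=25.3800. Δ = (V_up−V_dn)/(S_up−S_dn) = (3.6294−1.6445)/(26.9028−23.8572) = 0.6517. V = [p*·3.6294 + (1−p*)·1.6445]/1.02 = 2.9096. B = V − Δ·S = -13.6315.
(1,1): S=28.6200. Δ = (V_up−V_dn)/(S_up−S_dn) = (6.9424−3.6294)/(30.3372−26.9028) = 0.9646. V = [p*·6.9424 + (1−p*)·3.6294]/1.02 = 5.7236. B = V − Δ·S = -21.8842.
(0,0): S=27.0000. Δ = (V_up−V_dn)/(S_up−S_dn) = (5.7236−2.9096)/(28.6200−25.3800) = 0.8685. V = [p*·5.7236 + (1−p*)·2.9096]/1.02 = 4.6917. B = V − Δ·S = -18.7581.
Verification: the root portfolio costs Δ(0,0)·S0 + B(0,0) = 4.6917, matching V0.

(0,0): Delta=0.8685 Bond=-18.7581
(1,0): Delta=0.6517 Bond=-13.6315
(1,1): Delta=0.9646 Bond=-21.8842
(2,0): Delta=0.1260 Bond=-1.3605
(2,1): Delta=0.8849 Bond=-20.1760
(2,2): Delta=1.0000 Bond=-23.3948
(3,0): Delta=-1.0000 Bond=23.8627
(3,1): Delta=0.6252 Bond=-14.0130
(3,2): Delta=1.0000 Bond=-23.8627
(3,3): Delta=1.0000 Bond=-23.8627
V0=4.6917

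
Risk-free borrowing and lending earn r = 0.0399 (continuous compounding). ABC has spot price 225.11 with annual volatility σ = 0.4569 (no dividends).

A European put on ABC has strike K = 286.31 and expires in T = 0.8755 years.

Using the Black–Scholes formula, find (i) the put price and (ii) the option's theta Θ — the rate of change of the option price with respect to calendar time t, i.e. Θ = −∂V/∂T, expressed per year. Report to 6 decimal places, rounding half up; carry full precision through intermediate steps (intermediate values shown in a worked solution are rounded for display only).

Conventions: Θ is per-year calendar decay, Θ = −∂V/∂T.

σ√T = 0.4569·√0.8755 = 0.427513
d₁ = (ln(S/K) + (r+σ²/2)T) / (σ√T) = (ln(225.11/286.31) + (0.0399+0.4569²/2)·0.8755) / 0.427513 = (-0.240486 + 0.126316) / 0.427513 = -0.267056
d₂ = d₁ − σ√T = -0.267056 − 0.427513 = -0.694569
e^{−rT} = 0.965671
N(−d₁) = 0.605287,  N(−d₂) = 0.756337
Put price V = K·e^{−rT}·N(−d₂) − S·N(−d₁) = 209.112999 − 136.256149 = 72.856850
φ(d₁) = (1/√(2π))·e^{−d₁²/2} = 0.384967
Θ = −S·φ(d₁)·σ/(2√T) + r·K·e^{−rT}·N(−d₂) = −21.158323 + 8.343609 = -12.814714

price = 72.856850
Θ = -12.814714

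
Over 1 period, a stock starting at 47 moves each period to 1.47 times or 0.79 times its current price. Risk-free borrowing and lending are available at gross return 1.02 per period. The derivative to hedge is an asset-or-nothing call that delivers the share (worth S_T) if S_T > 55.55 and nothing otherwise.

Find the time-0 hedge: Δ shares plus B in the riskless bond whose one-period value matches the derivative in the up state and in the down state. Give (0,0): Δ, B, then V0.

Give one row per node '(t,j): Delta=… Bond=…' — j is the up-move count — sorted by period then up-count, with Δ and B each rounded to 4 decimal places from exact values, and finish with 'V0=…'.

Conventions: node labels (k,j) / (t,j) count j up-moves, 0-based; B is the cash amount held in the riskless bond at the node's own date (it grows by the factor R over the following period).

(0,0): Delta=2.1618 Bond=-78.6925
V0=22.9105

The replicating-portfolio and risk-neutral prices coincide; use p* = (1.02−0.79)/(1.47−0.79) = 0.3382 for the latter.
Terminal payoffs: V(1,0)=0.0000, V(1,1)=69.0900
Node (0,0) S=47.0000: V=(p*·69.0900+(1−p*)·0.0000)/1.02=22.9105; Δ=(69.0900−0.0000)/(69.0900−37.1300)=2.1618; B=V−Δ·S=-78.6925
As a check, the time-0 holding Δ(0,0)·S0 + B(0,0) comes to 22.9105 — exactly V0.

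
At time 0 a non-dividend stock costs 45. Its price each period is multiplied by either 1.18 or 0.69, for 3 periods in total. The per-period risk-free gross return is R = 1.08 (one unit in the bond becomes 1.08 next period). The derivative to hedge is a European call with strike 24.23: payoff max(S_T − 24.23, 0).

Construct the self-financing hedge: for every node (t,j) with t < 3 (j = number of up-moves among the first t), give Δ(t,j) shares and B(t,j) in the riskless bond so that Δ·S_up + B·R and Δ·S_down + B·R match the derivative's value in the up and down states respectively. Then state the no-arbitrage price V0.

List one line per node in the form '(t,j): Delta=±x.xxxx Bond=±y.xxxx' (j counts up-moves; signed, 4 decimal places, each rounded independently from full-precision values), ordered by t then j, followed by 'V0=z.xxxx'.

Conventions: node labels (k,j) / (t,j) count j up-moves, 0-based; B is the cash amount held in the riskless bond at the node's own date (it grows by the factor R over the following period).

Risk-neutral probability p* = (R−d)/(u−d) = (1.08−0.69)/(1.18−0.69) = 0.7959.
Terminal payoffs: V(3,0)=0.0000, V(3,1)=1.0509, V(3,2)=19.0040, V(3,3)=49.7064
  t=2,j=0: stock 21.4245 → up 25.2809 (V=1.0509), down 14.7829 (V=0.0000). Price 0.7745; hedge Δ=0.1001, bond B=-1.3702.
  t=2,j=1: stock 36.6390 → up 43.2340 (V=19.0040), down 25.2809 (V=1.0509). Price 14.2038; hedge Δ=1.0000, bond B=-22.4352.
  t=2,j=2: stock 62.6580 → up 73.9364 (V=49.7064), down 43.2340 (V=19.0040). Price 40.2228; hedge Δ=1.0000, bond B=-22.4352.
  t=1,j=0: stock 31.0500 → up 36.6390 (V=14.2038), down 21.4245 (V=0.7745). Price 10.6140; hedge Δ=0.8827, bond B=-16.7928.
  t=1,j=1: stock 53.1000 → up 62.6580 (V=40.2228), down 36.6390 (V=14.2038). Price 32.3267; hedge Δ=1.0000, bond B=-20.7733.
  t=0,j=0: stock 45.0000 → up 53.1000 (V=32.3267), down 31.0500 (V=10.6140). Price 25.8292; hedge Δ=0.9847, bond B=-18.4824.
As a check, the time-0 holding Δ(0,0)·S0 + B(0,0) comes to 25.8292 — exactly V0.

(0,0): Delta=0.9847 Bond=-18.4824
(1,0): Delta=0.8827 Bond=-16.7928
(1,1): Delta=1.0000 Bond=-20.7733
(2,0): Delta=0.1001 Bond=-1.3702
(2,1): Delta=1.0000 Bond=-22.4352
(2,2): Delta=1.0000 Bond=-22.4352
V0=25.8292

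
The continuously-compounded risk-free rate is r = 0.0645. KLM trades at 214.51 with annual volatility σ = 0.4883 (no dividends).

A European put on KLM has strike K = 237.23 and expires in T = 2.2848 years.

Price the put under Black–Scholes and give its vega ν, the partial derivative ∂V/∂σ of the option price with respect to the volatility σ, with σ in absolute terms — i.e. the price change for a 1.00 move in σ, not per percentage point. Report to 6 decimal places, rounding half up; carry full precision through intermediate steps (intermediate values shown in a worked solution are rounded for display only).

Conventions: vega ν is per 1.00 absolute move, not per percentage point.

σ√T = 0.4883·√2.2848 = 0.738093
d₁ = (ln(S/K) + (r+σ²/2)T) / (σ√T) = (ln(214.51/237.23) + (0.0645+0.4883²/2)·2.2848) / 0.738093 = (-0.100674 + 0.419760) / 0.738093 = 0.432312
d₂ = d₁ − σ√T = 0.432312 − 0.738093 = -0.305781
e^{−rT} = 0.862975
N(−d₁) = 0.332757,  N(−d₂) = 0.620114
Put price V = K·e^{−rT}·N(−d₂) − S·N(−d₁) = 126.951981 − 71.379790 = 55.572191
φ(d₁) = (1/√(2π))·e^{−d₁²/2} = 0.363351
ν = S·φ(d₁)·√T = 117.814378

price = 55.572191
ν = 117.814378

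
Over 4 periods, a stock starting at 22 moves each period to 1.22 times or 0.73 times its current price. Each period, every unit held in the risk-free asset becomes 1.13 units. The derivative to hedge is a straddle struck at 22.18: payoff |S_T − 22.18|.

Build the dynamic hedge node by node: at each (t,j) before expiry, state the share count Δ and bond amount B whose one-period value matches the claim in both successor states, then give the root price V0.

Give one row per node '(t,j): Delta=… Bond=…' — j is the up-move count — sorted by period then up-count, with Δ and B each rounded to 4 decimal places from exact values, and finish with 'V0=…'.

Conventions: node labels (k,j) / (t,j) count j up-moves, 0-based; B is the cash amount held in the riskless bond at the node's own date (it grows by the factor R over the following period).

Under the risk-neutral measure, an up-move has probability p* = (R−d)/(u−d) = 0.8163 and values discount at R = 1.13.
Payoffs at expiry: V(4,0)=15.9324, V(4,1)=11.7388, V(4,2)=4.7303, V(4,3)=6.9825, V(4,4)=26.5574
Node (3,0) S=8.5584: V=(p*·11.7388+(1−p*)·15.9324)/1.13=11.0699; Δ=(11.7388−15.9324)/(10.4412−6.2476)=-1.0000; B=V−Δ·S=19.6283
Node (3,1) S=14.3030: V=(p*·4.7303+(1−p*)·11.7388)/1.13=5.3253; Δ=(4.7303−11.7388)/(17.4497−10.4412)=-1.0000; B=V−Δ·S=19.6283
Node (3,2) S=23.9037: V=(p*·6.9825+(1−p*)·4.7303)/1.13=5.8131; Δ=(6.9825−4.7303)/(29.1625−17.4497)=0.1923; B=V−Δ·S=1.2168
Node (3,3) S=39.9487: V=(p*·26.5574+(1−p*)·6.9825)/1.13=20.3203; Δ=(26.5574−6.9825)/(48.7374−29.1625)=1.0000; B=V−Δ·S=-19.6283
Node (2,0) S=11.7238: V=(p*·5.3253+(1−p*)·11.0699)/1.13=5.6464; Δ=(5.3253−11.0699)/(14.3030−8.5584)=-1.0000; B=V−Δ·S=17.3702
Node (2,1) S=19.5932: V=(p*·5.8131+(1−p*)·5.3253)/1.13=5.0651; Δ=(5.8131−5.3253)/(23.9037−14.3030)=0.0508; B=V−Δ·S=4.0694
Node (2,2) S=32.7448: V=(p*·20.3203+(1−p*)·5.8131)/1.13=15.6246; Δ=(20.3203−5.8131)/(39.9487−23.9037)=0.9042; B=V−Δ·S=-13.9820
Node (1,0) S=16.0600: V=(p*·5.0651+(1−p*)·5.6464)/1.13=4.5769; Δ=(5.0651−5.6464)/(19.5932−11.7238)=-0.0739; B=V−Δ·S=5.7632
Node (1,1) S=26.8400: V=(p*·15.6246+(1−p*)·5.0651)/1.13=12.1107; Δ=(15.6246−5.0651)/(32.7448−19.5932)=0.8029; B=V−Δ·S=-9.4393
Node (0,0) S=22.0000: V=(p*·12.1107+(1−p*)·4.5769)/1.13=9.4928; Δ=(12.1107−4.5769)/(26.8400−16.0600)=0.6989; B=V−Δ·S=-5.8823
As a check, the time-0 holding Δ(0,0)·S0 + B(0,0) comes to 9.4928 — exactly V0.

(0,0): Delta=0.6989 Bond=-5.8823
(1,0): Delta=-0.0739 Bond=5.7632
(1,1): Delta=0.8029 Bond=-9.4393
(2,0): Delta=-1.0000 Bond=17.3702
(2,1): Delta=0.0508 Bond=4.0694
(2,2): Delta=0.9042 Bond=-13.9820
(3,0): Delta=-1.0000 Bond=19.6283
(3,1): Delta=-1.0000 Bond=19.6283
(3,2): Delta=0.1923 Bond=1.2168
(3,3): Delta=1.0000 Bond=-19.6283
V0=9.4928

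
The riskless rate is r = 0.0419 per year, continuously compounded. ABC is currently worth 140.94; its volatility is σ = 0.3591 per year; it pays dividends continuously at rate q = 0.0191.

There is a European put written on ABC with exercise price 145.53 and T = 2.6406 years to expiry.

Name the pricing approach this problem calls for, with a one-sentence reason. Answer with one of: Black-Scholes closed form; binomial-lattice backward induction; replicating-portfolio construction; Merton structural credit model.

framework: Black-Scholes closed form

Key observation: everything needed for the exact continuous-time valuation of the European put on ABC (strike 145.53) is given, and no feature rules the closed form out.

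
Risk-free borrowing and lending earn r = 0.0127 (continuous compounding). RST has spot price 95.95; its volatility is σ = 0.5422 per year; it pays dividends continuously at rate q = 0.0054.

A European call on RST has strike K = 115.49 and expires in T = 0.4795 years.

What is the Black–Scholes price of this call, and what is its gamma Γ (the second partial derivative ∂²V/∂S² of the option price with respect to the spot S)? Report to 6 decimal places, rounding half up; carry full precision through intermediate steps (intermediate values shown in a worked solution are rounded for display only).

price = 7.904531
Γ = 0.010570

σ√T = 0.5422·√0.4795 = 0.375451
d₁ = (ln(S/K) + (r−q+σ²/2)T) / (σ√T) = (ln(95.95/115.49) + (0.0127−0.0054+0.5422²/2)·0.4795) / 0.375451 = (-0.185357 + 0.073982) / 0.375451 = -0.296641
d₂ = d₁ − σ√T = -0.296641 − 0.375451 = -0.672093
e^{−rT} = 0.993929
e^{−qT} = 0.997414
N(d₁) = 0.383370,  N(d₂) = 0.250762
Call price V = S·e^{−qT}·N(d₁) − K·e^{−rT}·N(d₂) = 36.689242 − 28.784711 = 7.904531
φ(d₁) = (1/√(2π))·e^{−d₁²/2} = 0.381770
Γ = e^{−qT}·φ(d₁) / (S·σ·√T) = 0.010570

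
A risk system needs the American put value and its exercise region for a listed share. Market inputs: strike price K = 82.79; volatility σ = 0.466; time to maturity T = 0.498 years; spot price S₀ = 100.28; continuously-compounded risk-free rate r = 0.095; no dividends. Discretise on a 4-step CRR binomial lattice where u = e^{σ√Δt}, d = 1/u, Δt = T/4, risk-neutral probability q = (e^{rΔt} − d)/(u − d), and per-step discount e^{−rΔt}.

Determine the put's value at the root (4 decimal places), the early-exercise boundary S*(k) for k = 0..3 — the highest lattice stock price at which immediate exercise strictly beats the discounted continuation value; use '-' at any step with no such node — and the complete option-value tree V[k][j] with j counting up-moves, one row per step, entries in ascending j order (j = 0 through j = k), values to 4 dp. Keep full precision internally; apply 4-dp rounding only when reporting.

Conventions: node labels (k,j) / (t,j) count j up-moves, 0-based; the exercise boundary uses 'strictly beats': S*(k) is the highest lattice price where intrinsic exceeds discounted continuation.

price = 4.6154
boundary = - - - 61.2331
tree:
4.6154
7.9552 1.3192
13.3493 2.6434 0.0000
21.5569 5.2968 0.0000 0.0000
30.8410 10.6135 0.0000 0.0000 0.0000

Δt=0.12450, u=1.17872, d=0.84838, q=0.49500, disc=e^(-rΔt)=0.98824
k=4 terminal: V=max(K-S,0) → 30.8410 10.6135 0.0000 0.0000 0.0000
k=3: j=0 S=61.2331 intr=21.5569 cont=20.5835 V=21.5569[EX]; j=1 S=85.0756 intr=0.0000 cont=5.2968 V=5.2968[hold]; j=2 S=118.2017 intr=0.0000 cont=0.0000 V=0.0000[hold]; j=3 S=164.2261 intr=0.0000 cont=0.0000 V=0.0000[hold]  S*(3)=61.2331
k=2: j=0 S=72.1765 intr=10.6135 cont=13.3493 V=13.3493[hold]; j=1 S=100.2800 intr=0.0000 cont=2.6434 V=2.6434[hold]; j=2 S=139.3263 intr=0.0000 cont=0.0000 V=0.0000[hold]  S*(2)=-
k=1: j=0 S=85.0756 intr=0.0000 cont=7.9552 V=7.9552[hold]; j=1 S=118.2017 intr=0.0000 cont=1.3192 V=1.3192[hold]  S*(1)=-
k=0: j=0 S=100.2800 intr=0.0000 cont=4.6154 V=4.6154[hold]  S*(0)=-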